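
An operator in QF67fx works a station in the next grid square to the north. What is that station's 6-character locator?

Latitude subsquare x = 23; +1 → 24, wraps to 0 = a, carry into square.
Latitude square 7; +1 → 8.
The longitude characters are unchanged.

QF68fa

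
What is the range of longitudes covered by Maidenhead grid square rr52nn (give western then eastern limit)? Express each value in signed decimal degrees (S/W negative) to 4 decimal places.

171.0833, 171.1667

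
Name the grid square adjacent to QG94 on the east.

RG04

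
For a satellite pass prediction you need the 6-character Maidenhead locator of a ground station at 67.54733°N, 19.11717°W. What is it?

Add 180° to longitude and 90° to latitude: 160.8828, 157.5473.
Field (20°×10°, letters A–R): lon ⌊160.8828/20⌋ = 8 → I; lat ⌊157.5473/10⌋ = 15 → P.
Square (2°×1°, digits 0–9): lon ⌊0.8828/2⌋ = 0; lat ⌊7.5473/1⌋ = 7.
Subsquare (5′×2.5′, letters a–x): lon ⌊0.8828/0.0833333⌋ = 10 → k; lat ⌊0.5473/0.0416667⌋ = 13 → n.

IP07kn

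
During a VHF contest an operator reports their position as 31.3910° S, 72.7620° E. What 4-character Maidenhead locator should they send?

MF68

Add 180° to longitude and 90° to latitude: 252.76, 58.61.
Field (20°×10°, letters A–R): lon ⌊252.76/20⌋ = 12 → M; lat ⌊58.61/10⌋ = 5 → F.
Square (2°×1°, digits 0–9): lon ⌊12.76/2⌋ = 6; lat ⌊8.61/1⌋ = 8.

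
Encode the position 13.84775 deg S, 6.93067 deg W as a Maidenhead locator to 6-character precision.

IH66md

Add 180° to longitude and 90° to latitude: 173.0693, 76.1522.
Field (20°×10°, letters A–R): 173.0693/20 → 8 → I, 76.1522/10 → 7 → H; chars IH.
Square (2°×1°, digits 0–9): 13.0693/2 → 6, 6.1522/1 → 6; chars 66.
Subsquare (5′×2.5′, letters a–x): 1.0693/0.0833333 → 12 → m, 0.1522/0.0416667 → 3 → d; chars md.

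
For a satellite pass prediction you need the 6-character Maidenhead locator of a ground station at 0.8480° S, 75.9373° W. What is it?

FI29ad

Shift to the Maidenhead origin (180°W, 90°S): lon 104.0627, lat 89.1520.
Field: lon ⌊104.0627/20⌋ = 5 → F; lat ⌊89.1520/10⌋ = 8 → I.
Square: lon ⌊4.0627/2⌋ = 2; lat ⌊9.1520/1⌋ = 9.
Subsquare: lon ⌊0.0627/0.0833333⌋ = 0 → a; lat ⌊0.1520/0.0416667⌋ = 3 → d.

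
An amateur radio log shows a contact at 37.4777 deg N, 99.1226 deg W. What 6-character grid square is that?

Shift to the Maidenhead origin (180°W, 90°S): lon 80.8774, lat 127.4777.
Field: lon ⌊80.8774/20⌋ = 4 → E; lat ⌊127.4777/10⌋ = 12 → M.
Square: lon ⌊0.8774/2⌋ = 0; lat ⌊7.4777/1⌋ = 7.
Subsquare: lon ⌊0.8774/0.0833333⌋ = 10 → k; lat ⌊0.4777/0.0416667⌋ = 11 → l.

EM07kl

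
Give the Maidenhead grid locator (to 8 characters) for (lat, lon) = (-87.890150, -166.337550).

AA62tc96

Add 180° to longitude and 90° to latitude: 13.66245, 2.10985.
Field: 13.66245/20 → 0 → A, 2.10985/10 → 0 → A; chars AA.
Square: 13.66245/2 → 6, 2.10985/1 → 2; chars 62.
Subsquare: 1.66245/0.0833333 → 19 → t, 0.10985/0.0416667 → 2 → c; chars tc.
Extended square: 0.07912/0.00833333 → 9, 0.02652/0.00416667 → 6; chars 96.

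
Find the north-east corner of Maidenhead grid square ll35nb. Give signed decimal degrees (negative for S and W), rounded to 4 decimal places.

25.0833, 47.1667

Field L=11, L=11: +11·20° lon, +11·10° lat → SW at lon 40°, lat 20°.
Square 3, 5: +3·2° lon, +5·1° lat → SW at lon 46°, lat 25°.
Subsquare n=13, b=1: +13·0.0833333° lon, +1·0.0416667° lat → SW at lon 47.0833°, lat 25.0417°.
Cell spans 0.0833333° lon × 0.0416667° lat. NE corner is SW corner plus one full cell.
latitude 25.0833, longitude 47.1667.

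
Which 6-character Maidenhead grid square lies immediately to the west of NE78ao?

NE68xo

Longitude subsquare a = 0; −1 → -1, wraps to 23 = x, carry into square.
Longitude square 7; −1 → 6.
The latitude characters are unchanged.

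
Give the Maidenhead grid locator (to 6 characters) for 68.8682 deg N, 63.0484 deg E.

MP18mu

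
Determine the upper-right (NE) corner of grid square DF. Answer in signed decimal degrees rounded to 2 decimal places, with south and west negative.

-30.00, -100.00

Field D=3, F=5: +3·20° lon, +5·10° lat → SW at lon -120°, lat -40°.
Cell spans 20° lon × 10° lat. NE corner is SW corner plus one full cell.
latitude -30.00, longitude -100.00.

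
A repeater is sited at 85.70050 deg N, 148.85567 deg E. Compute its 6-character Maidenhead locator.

Shift to the Maidenhead origin (180°W, 90°S): lon 328.8557, lat 175.7005.
Field (20°×10°, letters A–R): lon ⌊328.8557/20⌋ = 16 → Q; lat ⌊175.7005/10⌋ = 17 → R.
Square (2°×1°, digits 0–9): lon ⌊8.8557/2⌋ = 4; lat ⌊5.7005/1⌋ = 5.
Subsquare (5′×2.5′, letters a–x): lon ⌊0.8557/0.0833333⌋ = 10 → k; lat ⌊0.7005/0.0416667⌋ = 16 → q.

QR45kq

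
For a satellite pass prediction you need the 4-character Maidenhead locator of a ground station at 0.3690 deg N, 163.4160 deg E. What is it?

Shift to the Maidenhead origin (180°W, 90°S): lon 343.42, lat 90.37.
Field: lon ⌊343.42/20⌋ = 17 → R; lat ⌊90.37/10⌋ = 9 → J.
Square: lon ⌊3.42/2⌋ = 1; lat ⌊0.37/1⌋ = 0.

RJ10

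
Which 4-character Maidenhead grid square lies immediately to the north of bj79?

BK70

Latitude square 9; +1 → 10, wraps to 0, carry into field.
Latitude field J = 9; +1 → 10 = K.
The longitude characters are unchanged.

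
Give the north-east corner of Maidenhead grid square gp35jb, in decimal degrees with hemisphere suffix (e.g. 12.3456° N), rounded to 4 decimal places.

65.0833° N, 53.1667° W

Field G=6, P=15: +6·20° lon, +15·10° lat → SW at lon -60°, lat 60°.
Square 3, 5: +3·2° lon, +5·1° lat → SW at lon -54°, lat 65°.
Subsquare j=9, b=1: +9·0.0833333° lon, +1·0.0416667° lat → SW at lon -53.25°, lat 65.0417°.
Cell spans 0.0833333° lon × 0.0416667° lat. NE corner is SW corner plus one full cell.
latitude 65.0833° N, longitude 53.1667° W.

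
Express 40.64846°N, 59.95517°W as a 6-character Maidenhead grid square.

Shift to the Maidenhead origin (180°W, 90°S): lon 120.0448, lat 130.6485.
Field: 120.0448/20 → 6 → G, 130.6485/10 → 13 → N; chars GN.
Square: 0.0448/2 → 0, 0.6485/1 → 0; chars 00.
Subsquare: 0.0448/0.0833333 → 0 → a, 0.6485/0.0416667 → 15 → p; chars ap.

GN00ap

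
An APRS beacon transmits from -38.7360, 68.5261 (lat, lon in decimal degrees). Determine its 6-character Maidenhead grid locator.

MF41gg

Shift to the Maidenhead origin (180°W, 90°S): lon 248.5261, lat 51.2640.
Field: lon ⌊248.5261/20⌋ = 12 → M; lat ⌊51.2640/10⌋ = 5 → F.
Square: lon ⌊8.5261/2⌋ = 4; lat ⌊1.2640/1⌋ = 1.
Subsquare: lon ⌊0.5261/0.0833333⌋ = 6 → g; lat ⌊0.2640/0.0416667⌋ = 6 → g.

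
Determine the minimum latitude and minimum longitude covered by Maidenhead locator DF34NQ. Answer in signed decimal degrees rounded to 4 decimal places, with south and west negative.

-35.3333, -112.9167

Field D=3, F=5: +3·20° lon, +5·10° lat → SW at lon -120°, lat -40°.
Square 3, 4: +3·2° lon, +4·1° lat → SW at lon -114°, lat -36°.
Subsquare n=13, q=16: +13·0.0833333° lon, +16·0.0416667° lat → SW at lon -112.917°, lat -35.3333°.
latitude -35.3333, longitude -112.9167.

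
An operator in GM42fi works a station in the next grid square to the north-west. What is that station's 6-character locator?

GM42ej

Longitude subsquare f = 5; −1 → 4 = e.
Latitude subsquare i = 8; +1 → 9 = j.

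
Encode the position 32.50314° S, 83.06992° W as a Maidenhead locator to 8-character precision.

Offset from 180°W / 90°S: lon 96.93008°, lat 57.49686°.
Field (20°×10°, letters A–R): lon ⌊96.93008/20⌋ = 4 → E; lat ⌊57.49686/10⌋ = 5 → F.
Square (2°×1°, digits 0–9): lon ⌊16.93008/2⌋ = 8; lat ⌊7.49686/1⌋ = 7.
Subsquare (5′×2.5′, letters a–x): lon ⌊0.93008/0.0833333⌋ = 11 → l; lat ⌊0.49686/0.0416667⌋ = 11 → l.
Extended square (30″×15″, digits 0–9): lon ⌊0.01341/0.00833333⌋ = 1; lat ⌊0.03853/0.00416667⌋ = 9.

EF87ll19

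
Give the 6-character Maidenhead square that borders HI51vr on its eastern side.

HI51wr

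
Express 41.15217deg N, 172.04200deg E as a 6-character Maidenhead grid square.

RN61ad

Shift to the Maidenhead origin (180°W, 90°S): lon 352.0420, lat 131.1522.
Field (20°×10°, letters A–R): lon ⌊352.0420/20⌋ = 17 → R; lat ⌊131.1522/10⌋ = 13 → N.
Square (2°×1°, digits 0–9): lon ⌊12.0420/2⌋ = 6; lat ⌊1.1522/1⌋ = 1.
Subsquare (5′×2.5′, letters a–x): lon ⌊0.0420/0.0833333⌋ = 0 → a; lat ⌊0.1522/0.0416667⌋ = 3 → d.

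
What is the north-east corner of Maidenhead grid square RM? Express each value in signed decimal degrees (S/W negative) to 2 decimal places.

40.00, 180.00

Field R=17, M=12: +17·20° lon, +12·10° lat → SW at lon 160°, lat 30°.
Cell spans 20° lon × 10° lat. NE corner is SW corner plus one full cell.
latitude 40.00, longitude 180.00.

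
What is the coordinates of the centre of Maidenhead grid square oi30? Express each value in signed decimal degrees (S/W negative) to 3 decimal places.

Field O=14, I=8: +14·20° lon, +8·10° lat → SW at lon 100°, lat -10°.
Square 3, 0: +3·2° lon, +0·1° lat → SW at lon 106°, lat -10°.
Cell spans 2° lon × 1° lat. Centre is SW corner plus half of each.
latitude -9.500, longitude 107.000.

-9.500, 107.000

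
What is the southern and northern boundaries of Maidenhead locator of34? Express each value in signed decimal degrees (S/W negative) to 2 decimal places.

-36.00, -35.00

Field O=14, F=5: +14·20° lon, +5·10° lat → SW at lon 100°, lat -40°.
Square 3, 4: +3·2° lon, +4·1° lat → SW at lon 106°, lat -36°.
Cell spans 2° lon × 1° lat.
south -36.00, north -35.00.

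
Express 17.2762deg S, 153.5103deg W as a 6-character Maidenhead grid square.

Shift to the Maidenhead origin (180°W, 90°S): lon 26.4897, lat 72.7238.
Field: lon ⌊26.4897/20⌋ = 1 → B; lat ⌊72.7238/10⌋ = 7 → H.
Square: lon ⌊6.4897/2⌋ = 3; lat ⌊2.7238/1⌋ = 2.
Subsquare: lon ⌊0.4897/0.0833333⌋ = 5 → f; lat ⌊0.7238/0.0416667⌋ = 17 → r.

BH32fr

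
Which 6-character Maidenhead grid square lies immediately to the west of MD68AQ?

MD58xq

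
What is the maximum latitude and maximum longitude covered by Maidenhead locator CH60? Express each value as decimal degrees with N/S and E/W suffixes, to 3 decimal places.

Field C=2, H=7: +2·20° lon, +7·10° lat → SW at lon -140°, lat -20°.
Square 6, 0: +6·2° lon, +0·1° lat → SW at lon -128°, lat -20°.
Cell spans 2° lon × 1° lat. NE corner is SW corner plus one full cell.
latitude 19.000° S, longitude 126.000° W.

19.000° S, 126.000° W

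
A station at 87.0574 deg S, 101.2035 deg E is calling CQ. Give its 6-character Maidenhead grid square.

OA02ow

Shift to the Maidenhead origin (180°W, 90°S): lon 281.2035, lat 2.9426.
Field: lon ⌊281.2035/20⌋ = 14 → O; lat ⌊2.9426/10⌋ = 0 → A.
Square: lon ⌊1.2035/2⌋ = 0; lat ⌊2.9426/1⌋ = 2.
Subsquare: lon ⌊1.2035/0.0833333⌋ = 14 → o; lat ⌊0.9426/0.0416667⌋ = 22 → w.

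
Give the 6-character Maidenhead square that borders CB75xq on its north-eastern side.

Longitude subsquare x = 23; +1 → 24, wraps to 0 = a, carry into square.
Longitude square 7; +1 → 8.
Latitude subsquare q = 16; +1 → 17 = r.

CB85ar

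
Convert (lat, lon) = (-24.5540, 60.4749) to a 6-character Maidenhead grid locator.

MG05fk

Offset from 180°W / 90°S: lon 240.4749°, lat 65.4460°.
Field: 240.4749/20 → 12 → M, 65.4460/10 → 6 → G; chars MG.
Square: 0.4749/2 → 0, 5.4460/1 → 5; chars 05.
Subsquare: 0.4749/0.0833333 → 5 → f, 0.4460/0.0416667 → 10 → k; chars fk.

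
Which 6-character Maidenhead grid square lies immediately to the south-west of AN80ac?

AN70xb

Longitude subsquare a = 0; −1 → -1, wraps to 23 = x, carry into square.
Longitude square 8; −1 → 7.
Latitude subsquare c = 2; −1 → 1 = b.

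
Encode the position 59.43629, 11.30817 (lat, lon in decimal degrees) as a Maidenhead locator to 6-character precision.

JO59pk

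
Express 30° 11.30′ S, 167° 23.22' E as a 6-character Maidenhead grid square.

RF39qt

Offset from 180°W / 90°S: lon 347.3870°, lat 59.8117°.
Field: lon ⌊347.3870/20⌋ = 17 → R; lat ⌊59.8117/10⌋ = 5 → F.
Square: lon ⌊7.3870/2⌋ = 3; lat ⌊9.8117/1⌋ = 9.
Subsquare: lon ⌊1.3870/0.0833333⌋ = 16 → q; lat ⌊0.8117/0.0416667⌋ = 19 → t.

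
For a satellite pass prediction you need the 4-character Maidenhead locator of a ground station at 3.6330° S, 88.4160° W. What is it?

Shift to the Maidenhead origin (180°W, 90°S): lon 91.58, lat 86.37.
Field: lon ⌊91.58/20⌋ = 4 → E; lat ⌊86.37/10⌋ = 8 → I.
Square: lon ⌊11.58/2⌋ = 5; lat ⌊6.37/1⌋ = 6.

EI56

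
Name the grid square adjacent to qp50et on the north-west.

QP50du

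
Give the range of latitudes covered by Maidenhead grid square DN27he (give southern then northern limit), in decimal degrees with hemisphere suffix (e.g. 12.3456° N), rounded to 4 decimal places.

47.1667° N, 47.2083° N

Field D=3, N=13: +3·20° lon, +13·10° lat → SW at lon -120°, lat 40°.
Square 2, 7: +2·2° lon, +7·1° lat → SW at lon -116°, lat 47°.
Subsquare h=7, e=4: +7·0.0833333° lon, +4·0.0416667° lat → SW at lon -115.417°, lat 47.1667°.
Cell spans 0.0833333° lon × 0.0416667° lat.
south 47.1667° N, north 47.2083° N.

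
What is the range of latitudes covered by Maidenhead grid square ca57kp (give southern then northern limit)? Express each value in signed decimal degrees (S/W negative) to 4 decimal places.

Field C=2, A=0: +2·20° lon, +0·10° lat → SW at lon -140°, lat -90°.
Square 5, 7: +5·2° lon, +7·1° lat → SW at lon -130°, lat -83°.
Subsquare k=10, p=15: +10·0.0833333° lon, +15·0.0416667° lat → SW at lon -129.167°, lat -82.375°.
Cell spans 0.0833333° lon × 0.0416667° lat.
south -82.3750, north -82.3333.

-82.3750, -82.3333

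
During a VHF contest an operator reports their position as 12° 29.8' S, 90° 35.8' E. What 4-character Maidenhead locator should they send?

NH57

Offset from 180°W / 90°S: lon 270.60°, lat 77.50°.
Field: lon ⌊270.60/20⌋ = 13 → N; lat ⌊77.50/10⌋ = 7 → H.
Square: lon ⌊10.60/2⌋ = 5; lat ⌊7.50/1⌋ = 7.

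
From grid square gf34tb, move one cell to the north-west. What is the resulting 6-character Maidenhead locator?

Longitude subsquare t = 19; −1 → 18 = s.
Latitude subsquare b = 1; +1 → 2 = c.

GF34sc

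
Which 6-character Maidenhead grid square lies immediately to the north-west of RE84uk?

Longitude subsquare u = 20; −1 → 19 = t.
Latitude subsquare k = 10; +1 → 11 = l.

RE84tl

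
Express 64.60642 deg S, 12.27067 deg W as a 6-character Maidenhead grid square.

IC35uj

Offset from 180°W / 90°S: lon 167.7293°, lat 25.3936°.
Field: lon ⌊167.7293/20⌋ = 8 → I; lat ⌊25.3936/10⌋ = 2 → C.
Square: lon ⌊7.7293/2⌋ = 3; lat ⌊5.3936/1⌋ = 5.
Subsquare: lon ⌊1.7293/0.0833333⌋ = 20 → u; lat ⌊0.3936/0.0416667⌋ = 9 → j.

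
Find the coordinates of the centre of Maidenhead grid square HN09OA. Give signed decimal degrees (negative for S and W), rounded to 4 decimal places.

49.0208, -38.7917

Field H=7, N=13: +7·20° lon, +13·10° lat → SW at lon -40°, lat 40°.
Square 0, 9: +0·2° lon, +9·1° lat → SW at lon -40°, lat 49°.
Subsquare o=14, a=0: +14·0.0833333° lon, +0·0.0416667° lat → SW at lon -38.8333°, lat 49°.
Cell spans 0.0833333° lon × 0.0416667° lat. Centre is SW corner plus half of each.
latitude 49.0208, longitude -38.7917.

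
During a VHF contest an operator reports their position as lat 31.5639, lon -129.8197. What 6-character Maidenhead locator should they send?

Shift to the Maidenhead origin (180°W, 90°S): lon 50.1803, lat 121.5639.
Field (20°×10°, letters A–R): lon ⌊50.1803/20⌋ = 2 → C; lat ⌊121.5639/10⌋ = 12 → M.
Square (2°×1°, digits 0–9): lon ⌊10.1803/2⌋ = 5; lat ⌊1.5639/1⌋ = 1.
Subsquare (5′×2.5′, letters a–x): lon ⌊0.1803/0.0833333⌋ = 2 → c; lat ⌊0.5639/0.0416667⌋ = 13 → n.

CM51cn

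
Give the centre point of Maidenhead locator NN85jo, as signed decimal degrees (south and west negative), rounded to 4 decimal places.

45.6042, 96.7917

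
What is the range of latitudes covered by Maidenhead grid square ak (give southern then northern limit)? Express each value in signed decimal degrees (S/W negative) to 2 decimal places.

10.00, 20.00

Field A=0, K=10: +0·20° lon, +10·10° lat → SW at lon -180°, lat 10°.
Cell spans 20° lon × 10° lat.
south 10.00, north 20.00.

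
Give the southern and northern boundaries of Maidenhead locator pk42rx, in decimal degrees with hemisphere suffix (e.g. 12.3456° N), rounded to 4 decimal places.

Field P=15, K=10: +15·20° lon, +10·10° lat → SW at lon 120°, lat 10°.
Square 4, 2: +4·2° lon, +2·1° lat → SW at lon 128°, lat 12°.
Subsquare r=17, x=23: +17·0.0833333° lon, +23·0.0416667° lat → SW at lon 129.417°, lat 12.9583°.
Cell spans 0.0833333° lon × 0.0416667° lat.
south 12.9583° N, north 13.0000° N.

12.9583° N, 13.0000° N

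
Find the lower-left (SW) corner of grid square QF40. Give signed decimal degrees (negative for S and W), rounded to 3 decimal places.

Field Q=16, F=5: +16·20° lon, +5·10° lat → SW at lon 140°, lat -40°.
Square 4, 0: +4·2° lon, +0·1° lat → SW at lon 148°, lat -40°.
latitude -40.000, longitude 148.000.

-40.000, 148.000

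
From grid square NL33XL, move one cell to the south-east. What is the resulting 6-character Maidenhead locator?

NL43ak

Longitude subsquare x = 23; +1 → 24, wraps to 0 = a, carry into square.
Longitude square 3; +1 → 4.
Latitude subsquare l = 11; −1 → 10 = k.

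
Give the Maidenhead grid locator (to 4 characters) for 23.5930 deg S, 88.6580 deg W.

EG56

Add 180° to longitude and 90° to latitude: 91.34, 66.41.
Field: 91.34/20 → 4 → E, 66.41/10 → 6 → G; chars EG.
Square: 11.34/2 → 5, 6.41/1 → 6; chars 56.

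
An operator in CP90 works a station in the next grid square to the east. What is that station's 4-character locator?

Longitude square 9; +1 → 10, wraps to 0, carry into field.
Longitude field C = 2; +1 → 3 = D.
The latitude characters are unchanged.

DP00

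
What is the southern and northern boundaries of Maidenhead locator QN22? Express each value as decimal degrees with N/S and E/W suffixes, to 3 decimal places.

Field Q=16, N=13: +16·20° lon, +13·10° lat → SW at lon 140°, lat 40°.
Square 2, 2: +2·2° lon, +2·1° lat → SW at lon 144°, lat 42°.
Cell spans 2° lon × 1° lat.
south 42.000° N, north 43.000° N.

42.000° N, 43.000° N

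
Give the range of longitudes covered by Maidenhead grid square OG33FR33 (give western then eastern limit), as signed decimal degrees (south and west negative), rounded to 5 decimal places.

Field O=14, G=6: +14·20° lon, +6·10° lat → SW at lon 100°, lat -30°.
Square 3, 3: +3·2° lon, +3·1° lat → SW at lon 106°, lat -27°.
Subsquare f=5, r=17: +5·0.0833333° lon, +17·0.0416667° lat → SW at lon 106.417°, lat -26.2917°.
Extended square 3, 3: +3·0.00833333° lon, +3·0.00416667° lat → SW at lon 106.442°, lat -26.2792°.
Cell spans 0.00833333° lon × 0.00416667° lat.
west 106.44167, east 106.45000.

106.44167, 106.45000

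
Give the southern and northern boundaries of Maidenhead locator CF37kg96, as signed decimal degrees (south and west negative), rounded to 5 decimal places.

-32.72500, -32.72083

Field C=2, F=5: +2·20° lon, +5·10° lat → SW at lon -140°, lat -40°.
Square 3, 7: +3·2° lon, +7·1° lat → SW at lon -134°, lat -33°.
Subsquare k=10, g=6: +10·0.0833333° lon, +6·0.0416667° lat → SW at lon -133.167°, lat -32.75°.
Extended square 9, 6: +9·0.00833333° lon, +6·0.00416667° lat → SW at lon -133.092°, lat -32.725°.
Cell spans 0.00833333° lon × 0.00416667° lat.
south -32.72500, north -32.72083.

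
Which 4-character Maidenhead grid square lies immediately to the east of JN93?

KN03

Longitude square 9; +1 → 10, wraps to 0, carry into field.
Longitude field J = 9; +1 → 10 = K.
The latitude characters are unchanged.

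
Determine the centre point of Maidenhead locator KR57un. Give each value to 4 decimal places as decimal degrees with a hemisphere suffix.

87.5625° N, 31.7083° E

Field K=10, R=17: +10·20° lon, +17·10° lat → SW at lon 20°, lat 80°.
Square 5, 7: +5·2° lon, +7·1° lat → SW at lon 30°, lat 87°.
Subsquare u=20, n=13: +20·0.0833333° lon, +13·0.0416667° lat → SW at lon 31.6667°, lat 87.5417°.
Cell spans 0.0833333° lon × 0.0416667° lat. Centre is SW corner plus half of each.
latitude 87.5625° N, longitude 31.7083° E.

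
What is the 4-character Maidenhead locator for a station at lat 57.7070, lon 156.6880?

QO87

Add 180° to longitude and 90° to latitude: 336.69, 147.71.
Field: 336.69/20 → 16 → Q, 147.71/10 → 14 → O; chars QO.
Square: 16.69/2 → 8, 7.71/1 → 7; chars 87.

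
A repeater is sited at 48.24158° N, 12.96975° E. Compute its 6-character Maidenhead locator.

JN68lf

Add 180° to longitude and 90° to latitude: 192.9698, 138.2416.
Field: 192.9698/20 → 9 → J, 138.2416/10 → 13 → N; chars JN.
Square: 12.9698/2 → 6, 8.2416/1 → 8; chars 68.
Subsquare: 0.9698/0.0833333 → 11 → l, 0.2416/0.0416667 → 5 → f; chars lf.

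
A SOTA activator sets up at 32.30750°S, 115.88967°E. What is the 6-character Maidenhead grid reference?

Shift to the Maidenhead origin (180°W, 90°S): lon 295.8897, lat 57.6925.
Field: 295.8897/20 → 14 → O, 57.6925/10 → 5 → F; chars OF.
Square: 15.8897/2 → 7, 7.6925/1 → 7; chars 77.
Subsquare: 1.8897/0.0833333 → 22 → w, 0.6925/0.0416667 → 16 → q; chars wq.

OF77wq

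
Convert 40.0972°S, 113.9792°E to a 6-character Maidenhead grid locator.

OE69xv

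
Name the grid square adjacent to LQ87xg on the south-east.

Longitude subsquare x = 23; +1 → 24, wraps to 0 = a, carry into square.
Longitude square 8; +1 → 9.
Latitude subsquare g = 6; −1 → 5 = f.

LQ97af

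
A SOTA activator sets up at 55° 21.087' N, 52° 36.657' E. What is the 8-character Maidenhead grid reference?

LO65hi34

Shift to the Maidenhead origin (180°W, 90°S): lon 232.61095, lat 145.35145.
Field: 232.61095/20 → 11 → L, 145.35145/10 → 14 → O; chars LO.
Square: 12.61095/2 → 6, 5.35145/1 → 5; chars 65.
Subsquare: 0.61095/0.0833333 → 7 → h, 0.35145/0.0416667 → 8 → i; chars hi.
Extended square: 0.02762/0.00833333 → 3, 0.01812/0.00416667 → 4; chars 34.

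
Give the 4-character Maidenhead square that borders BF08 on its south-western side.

AF97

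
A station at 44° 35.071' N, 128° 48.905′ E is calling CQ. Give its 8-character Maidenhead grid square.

Offset from 180°W / 90°S: lon 308.81508°, lat 134.58452°.
Field: 308.81508/20 → 15 → P, 134.58452/10 → 13 → N; chars PN.
Square: 8.81508/2 → 4, 4.58452/1 → 4; chars 44.
Subsquare: 0.81508/0.0833333 → 9 → j, 0.58452/0.0416667 → 14 → o; chars jo.
Extended square: 0.06508/0.00833333 → 7, 0.00118/0.00416667 → 0; chars 70.

PN44jo70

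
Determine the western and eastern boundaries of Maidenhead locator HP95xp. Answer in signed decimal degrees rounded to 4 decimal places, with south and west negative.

-20.0833, -20.0000

Field H=7, P=15: +7·20° lon, +15·10° lat → SW at lon -40°, lat 60°.
Square 9, 5: +9·2° lon, +5·1° lat → SW at lon -22°, lat 65°.
Subsquare x=23, p=15: +23·0.0833333° lon, +15·0.0416667° lat → SW at lon -20.0833°, lat 65.625°.
Cell spans 0.0833333° lon × 0.0416667° lat.
west -20.0833, east -20.0000.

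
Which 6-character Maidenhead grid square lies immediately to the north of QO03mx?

Latitude subsquare x = 23; +1 → 24, wraps to 0 = a, carry into square.
Latitude square 3; +1 → 4.
The longitude characters are unchanged.

QO04ma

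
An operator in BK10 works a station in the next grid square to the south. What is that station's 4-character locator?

Latitude square 0; −1 → -1, wraps to 9, carry into field.
Latitude field K = 10; −1 → 9 = J.
The longitude characters are unchanged.

BJ19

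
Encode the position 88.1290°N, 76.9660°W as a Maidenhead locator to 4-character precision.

Add 180° to longitude and 90° to latitude: 103.03, 178.13.
Field: 103.03/20 → 5 → F, 178.13/10 → 17 → R; chars FR.
Square: 3.03/2 → 1, 8.13/1 → 8; chars 18.

FR18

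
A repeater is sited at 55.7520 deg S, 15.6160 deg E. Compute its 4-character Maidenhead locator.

JD74

Shift to the Maidenhead origin (180°W, 90°S): lon 195.62, lat 34.25.
Field: lon ⌊195.62/20⌋ = 9 → J; lat ⌊34.25/10⌋ = 3 → D.
Square: lon ⌊15.62/2⌋ = 7; lat ⌊4.25/1⌋ = 4.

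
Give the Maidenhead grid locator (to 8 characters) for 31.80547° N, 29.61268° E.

KM41tt33

Add 180° to longitude and 90° to latitude: 209.61268, 121.80547.
Field: lon ⌊209.61268/20⌋ = 10 → K; lat ⌊121.80547/10⌋ = 12 → M.
Square: lon ⌊9.61268/2⌋ = 4; lat ⌊1.80547/1⌋ = 1.
Subsquare: lon ⌊1.61268/0.0833333⌋ = 19 → t; lat ⌊0.80547/0.0416667⌋ = 19 → t.
Extended square: lon ⌊0.02935/0.00833333⌋ = 3; lat ⌊0.01380/0.00416667⌋ = 3.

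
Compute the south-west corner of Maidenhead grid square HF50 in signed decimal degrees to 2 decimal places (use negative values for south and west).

-40.00, -30.00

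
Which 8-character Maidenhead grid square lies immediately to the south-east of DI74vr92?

Longitude extended square 9; +1 → 10, wraps to 0, carry into subsquare.
Longitude subsquare v = 21; +1 → 22 = w.
Latitude extended square 2; −1 → 1.

DI74wr01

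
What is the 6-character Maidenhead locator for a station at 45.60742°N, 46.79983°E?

Offset from 180°W / 90°S: lon 226.7998°, lat 135.6074°.
Field (20°×10°, letters A–R): 226.7998/20 → 11 → L, 135.6074/10 → 13 → N; chars LN.
Square (2°×1°, digits 0–9): 6.7998/2 → 3, 5.6074/1 → 5; chars 35.
Subsquare (5′×2.5′, letters a–x): 0.7998/0.0833333 → 9 → j, 0.6074/0.0416667 → 14 → o; chars jo.

LN35jo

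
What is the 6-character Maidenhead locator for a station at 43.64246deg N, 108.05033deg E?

Offset from 180°W / 90°S: lon 288.0503°, lat 133.6425°.
Field (20°×10°, letters A–R): lon ⌊288.0503/20⌋ = 14 → O; lat ⌊133.6425/10⌋ = 13 → N.
Square (2°×1°, digits 0–9): lon ⌊8.0503/2⌋ = 4; lat ⌊3.6425/1⌋ = 3.
Subsquare (5′×2.5′, letters a–x): lon ⌊0.0503/0.0833333⌋ = 0 → a; lat ⌊0.6425/0.0416667⌋ = 15 → p.

ON43ap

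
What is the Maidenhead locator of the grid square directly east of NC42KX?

NC42lx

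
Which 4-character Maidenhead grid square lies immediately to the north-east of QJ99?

RK00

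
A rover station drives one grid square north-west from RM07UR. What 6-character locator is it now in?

Longitude subsquare u = 20; −1 → 19 = t.
Latitude subsquare r = 17; +1 → 18 = s.

RM07ts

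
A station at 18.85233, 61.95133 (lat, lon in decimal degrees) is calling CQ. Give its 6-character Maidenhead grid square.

MK08xu

Add 180° to longitude and 90° to latitude: 241.9513, 108.8523.
Field: 241.9513/20 → 12 → M, 108.8523/10 → 10 → K; chars MK.
Square: 1.9513/2 → 0, 8.8523/1 → 8; chars 08.
Subsquare: 1.9513/0.0833333 → 23 → x, 0.8523/0.0416667 → 20 → u; chars xu.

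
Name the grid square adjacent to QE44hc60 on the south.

QE44hb69

Latitude extended square 0; −1 → -1, wraps to 9, carry into subsquare.
Latitude subsquare c = 2; −1 → 1 = b.
The longitude characters are unchanged.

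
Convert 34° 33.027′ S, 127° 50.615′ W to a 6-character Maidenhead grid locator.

CF65bk

Offset from 180°W / 90°S: lon 52.1564°, lat 55.4496°.
Field: lon ⌊52.1564/20⌋ = 2 → C; lat ⌊55.4496/10⌋ = 5 → F.
Square: lon ⌊12.1564/2⌋ = 6; lat ⌊5.4496/1⌋ = 5.
Subsquare: lon ⌊0.1564/0.0833333⌋ = 1 → b; lat ⌊0.4496/0.0416667⌋ = 10 → k.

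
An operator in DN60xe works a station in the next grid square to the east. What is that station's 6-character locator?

DN70ae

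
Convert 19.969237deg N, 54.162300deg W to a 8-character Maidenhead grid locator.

Offset from 180°W / 90°S: lon 125.83770°, lat 109.96924°.
Field: 125.83770/20 → 6 → G, 109.96924/10 → 10 → K; chars GK.
Square: 5.83770/2 → 2, 9.96924/1 → 9; chars 29.
Subsquare: 1.83770/0.0833333 → 22 → w, 0.96924/0.0416667 → 23 → x; chars wx.
Extended square: 0.00437/0.00833333 → 0, 0.01090/0.00416667 → 2; chars 02.

GK29wx02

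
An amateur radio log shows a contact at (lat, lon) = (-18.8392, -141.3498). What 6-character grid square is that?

BH91hd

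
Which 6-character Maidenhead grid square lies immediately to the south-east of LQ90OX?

LQ90pw

Longitude subsquare o = 14; +1 → 15 = p.
Latitude subsquare x = 23; −1 → 22 = w.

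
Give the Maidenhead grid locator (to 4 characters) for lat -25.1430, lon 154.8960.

Shift to the Maidenhead origin (180°W, 90°S): lon 334.90, lat 64.86.
Field (20°×10°, letters A–R): lon ⌊334.90/20⌋ = 16 → Q; lat ⌊64.86/10⌋ = 6 → G.
Square (2°×1°, digits 0–9): lon ⌊14.90/2⌋ = 7; lat ⌊4.86/1⌋ = 4.

QG74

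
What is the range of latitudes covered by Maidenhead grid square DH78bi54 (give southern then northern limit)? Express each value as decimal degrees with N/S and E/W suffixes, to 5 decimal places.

Field D=3, H=7: +3·20° lon, +7·10° lat → SW at lon -120°, lat -20°.
Square 7, 8: +7·2° lon, +8·1° lat → SW at lon -106°, lat -12°.
Subsquare b=1, i=8: +1·0.0833333° lon, +8·0.0416667° lat → SW at lon -105.917°, lat -11.6667°.
Extended square 5, 4: +5·0.00833333° lon, +4·0.00416667° lat → SW at lon -105.875°, lat -11.65°.
Cell spans 0.00833333° lon × 0.00416667° lat.
south 11.65000° S, north 11.64583° S.

11.65000° S, 11.64583° S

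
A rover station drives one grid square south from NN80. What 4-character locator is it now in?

Latitude square 0; −1 → -1, wraps to 9, carry into field.
Latitude field N = 13; −1 → 12 = M.
The longitude characters are unchanged.

NM89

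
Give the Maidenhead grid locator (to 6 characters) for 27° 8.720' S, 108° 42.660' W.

Shift to the Maidenhead origin (180°W, 90°S): lon 71.2890, lat 62.8547.
Field (20°×10°, letters A–R): 71.2890/20 → 3 → D, 62.8547/10 → 6 → G; chars DG.
Square (2°×1°, digits 0–9): 11.2890/2 → 5, 2.8547/1 → 2; chars 52.
Subsquare (5′×2.5′, letters a–x): 1.2890/0.0833333 → 15 → p, 0.8547/0.0416667 → 20 → u; chars pu.

DG52pu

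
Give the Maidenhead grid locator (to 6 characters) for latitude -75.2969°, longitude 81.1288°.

NB04nq

Shift to the Maidenhead origin (180°W, 90°S): lon 261.1288, lat 14.7031.
Field: 261.1288/20 → 13 → N, 14.7031/10 → 1 → B; chars NB.
Square: 1.1288/2 → 0, 4.7031/1 → 4; chars 04.
Subsquare: 1.1288/0.0833333 → 13 → n, 0.7031/0.0416667 → 16 → q; chars nq.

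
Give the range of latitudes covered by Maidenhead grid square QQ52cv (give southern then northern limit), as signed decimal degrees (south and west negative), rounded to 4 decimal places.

72.8750, 72.9167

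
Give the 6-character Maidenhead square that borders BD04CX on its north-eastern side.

Longitude subsquare c = 2; +1 → 3 = d.
Latitude subsquare x = 23; +1 → 24, wraps to 0 = a, carry into square.
Latitude square 4; +1 → 5.

BD05da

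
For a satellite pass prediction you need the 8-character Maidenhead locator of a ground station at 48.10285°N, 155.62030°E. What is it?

QN78tc44

Offset from 180°W / 90°S: lon 335.62030°, lat 138.10285°.
Field: lon ⌊335.62030/20⌋ = 16 → Q; lat ⌊138.10285/10⌋ = 13 → N.
Square: lon ⌊15.62030/2⌋ = 7; lat ⌊8.10285/1⌋ = 8.
Subsquare: lon ⌊1.62030/0.0833333⌋ = 19 → t; lat ⌊0.10285/0.0416667⌋ = 2 → c.
Extended square: lon ⌊0.03697/0.00833333⌋ = 4; lat ⌊0.01952/0.00416667⌋ = 4.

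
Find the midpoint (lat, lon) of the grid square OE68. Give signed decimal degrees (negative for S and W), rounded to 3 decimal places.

-41.500, 113.000

Field O=14, E=4: +14·20° lon, +4·10° lat → SW at lon 100°, lat -50°.
Square 6, 8: +6·2° lon, +8·1° lat → SW at lon 112°, lat -42°.
Cell spans 2° lon × 1° lat. Centre is SW corner plus half of each.
latitude -41.500, longitude 113.000.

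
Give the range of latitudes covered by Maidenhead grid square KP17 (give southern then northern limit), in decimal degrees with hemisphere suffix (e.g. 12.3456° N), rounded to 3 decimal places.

67.000° N, 68.000° N

Field K=10, P=15: +10·20° lon, +15·10° lat → SW at lon 20°, lat 60°.
Square 1, 7: +1·2° lon, +7·1° lat → SW at lon 22°, lat 67°.
Cell spans 2° lon × 1° lat.
south 67.000° N, north 68.000° N.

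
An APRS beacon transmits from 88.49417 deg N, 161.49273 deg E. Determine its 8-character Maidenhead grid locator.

Add 180° to longitude and 90° to latitude: 341.49273, 178.49417.
Field: lon ⌊341.49273/20⌋ = 17 → R; lat ⌊178.49417/10⌋ = 17 → R.
Square: lon ⌊1.49273/2⌋ = 0; lat ⌊8.49417/1⌋ = 8.
Subsquare: lon ⌊1.49273/0.0833333⌋ = 17 → r; lat ⌊0.49417/0.0416667⌋ = 11 → l.
Extended square: lon ⌊0.07606/0.00833333⌋ = 9; lat ⌊0.03584/0.00416667⌋ = 8.

RR08rl98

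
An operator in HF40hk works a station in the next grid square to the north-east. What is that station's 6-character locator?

Longitude subsquare h = 7; +1 → 8 = i.
Latitude subsquare k = 10; +1 → 11 = l.

HF40il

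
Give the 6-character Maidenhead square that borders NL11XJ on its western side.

NL11wj

Longitude subsquare x = 23; −1 → 22 = w.
The latitude characters are unchanged.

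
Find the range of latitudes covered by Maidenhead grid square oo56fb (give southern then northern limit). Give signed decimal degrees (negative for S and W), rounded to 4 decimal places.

56.0417, 56.0833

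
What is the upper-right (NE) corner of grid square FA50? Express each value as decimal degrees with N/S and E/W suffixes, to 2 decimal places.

89.00° S, 68.00° W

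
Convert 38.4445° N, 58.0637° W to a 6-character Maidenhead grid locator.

Shift to the Maidenhead origin (180°W, 90°S): lon 121.9363, lat 128.4445.
Field (20°×10°, letters A–R): 121.9363/20 → 6 → G, 128.4445/10 → 12 → M; chars GM.
Square (2°×1°, digits 0–9): 1.9363/2 → 0, 8.4445/1 → 8; chars 08.
Subsquare (5′×2.5′, letters a–x): 1.9363/0.0833333 → 23 → x, 0.4445/0.0416667 → 10 → k; chars xk.

GM08xk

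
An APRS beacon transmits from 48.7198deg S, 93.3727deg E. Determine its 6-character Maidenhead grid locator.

NE61qg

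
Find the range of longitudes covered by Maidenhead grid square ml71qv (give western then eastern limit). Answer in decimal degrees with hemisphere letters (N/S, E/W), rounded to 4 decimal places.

75.3333° E, 75.4167° E

Field M=12, L=11: +12·20° lon, +11·10° lat → SW at lon 60°, lat 20°.
Square 7, 1: +7·2° lon, +1·1° lat → SW at lon 74°, lat 21°.
Subsquare q=16, v=21: +16·0.0833333° lon, +21·0.0416667° lat → SW at lon 75.3333°, lat 21.875°.
Cell spans 0.0833333° lon × 0.0416667° lat.
west 75.3333° E, east 75.4167° E.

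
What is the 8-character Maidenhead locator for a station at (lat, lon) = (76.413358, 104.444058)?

Shift to the Maidenhead origin (180°W, 90°S): lon 284.44406, lat 166.41336.
Field: 284.44406/20 → 14 → O, 166.41336/10 → 16 → Q; chars OQ.
Square: 4.44406/2 → 2, 6.41336/1 → 6; chars 26.
Subsquare: 0.44406/0.0833333 → 5 → f, 0.41336/0.0416667 → 9 → j; chars fj.
Extended square: 0.02739/0.00833333 → 3, 0.03836/0.00416667 → 9; chars 39.

OQ26fj39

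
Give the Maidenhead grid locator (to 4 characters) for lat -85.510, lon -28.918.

Offset from 180°W / 90°S: lon 151.08°, lat 4.49°.
Field: lon ⌊151.08/20⌋ = 7 → H; lat ⌊4.49/10⌋ = 0 → A.
Square: lon ⌊11.08/2⌋ = 5; lat ⌊4.49/1⌋ = 4.

HA54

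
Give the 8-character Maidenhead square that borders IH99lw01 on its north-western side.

IH99kw92

Longitude extended square 0; −1 → -1, wraps to 9, carry into subsquare.
Longitude subsquare l = 11; −1 → 10 = k.
Latitude extended square 1; +1 → 2.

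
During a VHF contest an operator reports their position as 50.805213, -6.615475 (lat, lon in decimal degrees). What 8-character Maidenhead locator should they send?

Offset from 180°W / 90°S: lon 173.38452°, lat 140.80521°.
Field: 173.38452/20 → 8 → I, 140.80521/10 → 14 → O; chars IO.
Square: 13.38452/2 → 6, 0.80521/1 → 0; chars 60.
Subsquare: 1.38452/0.0833333 → 16 → q, 0.80521/0.0416667 → 19 → t; chars qt.
Extended square: 0.05119/0.00833333 → 6, 0.01355/0.00416667 → 3; chars 63.

IO60qt63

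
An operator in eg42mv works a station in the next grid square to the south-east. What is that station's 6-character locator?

Longitude subsquare m = 12; +1 → 13 = n.
Latitude subsquare v = 21; −1 → 20 = u.

EG42nu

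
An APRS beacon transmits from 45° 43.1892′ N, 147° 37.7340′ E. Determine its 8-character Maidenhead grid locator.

QN35tr52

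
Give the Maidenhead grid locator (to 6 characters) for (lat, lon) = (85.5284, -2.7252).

IR85pm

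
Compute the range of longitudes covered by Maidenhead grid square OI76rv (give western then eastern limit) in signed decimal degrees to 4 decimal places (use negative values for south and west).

Field O=14, I=8: +14·20° lon, +8·10° lat → SW at lon 100°, lat -10°.
Square 7, 6: +7·2° lon, +6·1° lat → SW at lon 114°, lat -4°.
Subsquare r=17, v=21: +17·0.0833333° lon, +21·0.0416667° lat → SW at lon 115.417°, lat -3.125°.
Cell spans 0.0833333° lon × 0.0416667° lat.
west 115.4167, east 115.5000.

115.4167, 115.5000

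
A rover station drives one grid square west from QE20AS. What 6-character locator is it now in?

QE10xs

Longitude subsquare a = 0; −1 → -1, wraps to 23 = x, carry into square.
Longitude square 2; −1 → 1.
The latitude characters are unchanged.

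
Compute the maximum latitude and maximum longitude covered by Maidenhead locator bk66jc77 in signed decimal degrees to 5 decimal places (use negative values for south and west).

Field B=1, K=10: +1·20° lon, +10·10° lat → SW at lon -160°, lat 10°.
Square 6, 6: +6·2° lon, +6·1° lat → SW at lon -148°, lat 16°.
Subsquare j=9, c=2: +9·0.0833333° lon, +2·0.0416667° lat → SW at lon -147.25°, lat 16.0833°.
Extended square 7, 7: +7·0.00833333° lon, +7·0.00416667° lat → SW at lon -147.192°, lat 16.1125°.
Cell spans 0.00833333° lon × 0.00416667° lat. NE corner is SW corner plus one full cell.
latitude 16.11667, longitude -147.18333.

16.11667, -147.18333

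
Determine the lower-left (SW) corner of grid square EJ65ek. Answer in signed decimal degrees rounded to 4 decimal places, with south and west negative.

5.4167, -87.6667

Field E=4, J=9: +4·20° lon, +9·10° lat → SW at lon -100°, lat 0°.
Square 6, 5: +6·2° lon, +5·1° lat → SW at lon -88°, lat 5°.
Subsquare e=4, k=10: +4·0.0833333° lon, +10·0.0416667° lat → SW at lon -87.6667°, lat 5.41667°.
latitude 5.4167, longitude -87.6667.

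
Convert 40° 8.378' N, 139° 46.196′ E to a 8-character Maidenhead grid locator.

PN90vd23

Add 180° to longitude and 90° to latitude: 319.76993, 130.13963.
Field (20°×10°, letters A–R): 319.76993/20 → 15 → P, 130.13963/10 → 13 → N; chars PN.
Square (2°×1°, digits 0–9): 19.76993/2 → 9, 0.13963/1 → 0; chars 90.
Subsquare (5′×2.5′, letters a–x): 1.76993/0.0833333 → 21 → v, 0.13963/0.0416667 → 3 → d; chars vd.
Extended square (30″×15″, digits 0–9): 0.01993/0.00833333 → 2, 0.01463/0.00416667 → 3; chars 23.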